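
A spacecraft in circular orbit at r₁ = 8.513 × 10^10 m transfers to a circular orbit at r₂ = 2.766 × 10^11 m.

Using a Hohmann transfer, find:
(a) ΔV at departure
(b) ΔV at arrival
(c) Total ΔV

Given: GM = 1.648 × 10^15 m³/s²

Transfer semi-major axis: a_t = (r₁ + r₂)/2 = (8.513e+10 + 2.766e+11)/2 = 1.80865e+11 m.
Circular speeds: v₁ = √(GM/r₁) = 139.135 m/s, v₂ = √(GM/r₂) = 77.1885 m/s.
Transfer speeds (vis-viva v² = GM(2/r − 1/a_t)): v₁ᵗ = 172.062 m/s, v₂ᵗ = 52.9562 m/s.
(a) ΔV₁ = |v₁ᵗ − v₁| ≈ 32.93 m/s = 32.93 m/s.
(b) ΔV₂ = |v₂ − v₂ᵗ| ≈ 24.23 m/s = 24.23 m/s.
(c) ΔV_total = ΔV₁ + ΔV₂ ≈ 57.16 m/s = 57.16 m/s.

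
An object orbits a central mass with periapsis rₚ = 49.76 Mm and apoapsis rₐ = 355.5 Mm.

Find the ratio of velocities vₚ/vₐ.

Convert to SI: rₚ = 49.76 Mm = 4.976e+07 m; rₐ = 355.5 Mm = 3.555e+08 m.
Conservation of angular momentum gives rₚvₚ = rₐvₐ, so vₚ/vₐ = rₐ/rₚ.
vₚ/vₐ = 3.555e+08 / 4.976e+07 ≈ 7.144.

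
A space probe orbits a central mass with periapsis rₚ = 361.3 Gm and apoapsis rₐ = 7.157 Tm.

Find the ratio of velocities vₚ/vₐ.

Convert to SI: rₚ = 361.3 Gm = 3.613e+11 m; rₐ = 7.157 Tm = 7.157e+12 m.
Conservation of angular momentum gives rₚvₚ = rₐvₐ, so vₚ/vₐ = rₐ/rₚ.
vₚ/vₐ = 7.157e+12 / 3.613e+11 ≈ 19.81.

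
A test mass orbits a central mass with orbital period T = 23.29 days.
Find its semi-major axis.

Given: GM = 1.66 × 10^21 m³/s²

Convert to SI: T = 23.29 days = 2.01226e+06 s.
Invert Kepler's third law: a = (GM · T² / (4π²))^(1/3).
Substituting T = 2.01226e+06 s and GM = 1.66e+21 m³/s²:
a = (1.66e+21 · (2.01226e+06)² / (4π²))^(1/3) m
a ≈ 5.542e+10 m = 5.542 × 10^10 m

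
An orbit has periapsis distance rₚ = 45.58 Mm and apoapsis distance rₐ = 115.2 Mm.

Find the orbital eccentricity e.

Convert to SI: rₚ = 45.58 Mm = 4.558e+07 m; rₐ = 115.2 Mm = 1.152e+08 m.
e = (rₐ − rₚ) / (rₐ + rₚ).
e = (1.152e+08 − 4.558e+07) / (1.152e+08 + 4.558e+07) = 6.962e+07 / 1.6078e+08 ≈ 0.433.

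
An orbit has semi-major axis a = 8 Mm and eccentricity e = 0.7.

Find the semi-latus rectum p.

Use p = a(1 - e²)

Convert to SI: a = 8 Mm = 8e+06 m.
p = a (1 − e²).
p = 8e+06 · (1 − (0.7)²) = 8e+06 · 0.51 ≈ 4.08e+06 m = 4.08 Mm.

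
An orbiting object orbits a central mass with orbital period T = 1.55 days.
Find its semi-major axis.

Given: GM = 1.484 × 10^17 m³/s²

Convert to SI: T = 1.55 days = 133920 s.
Invert Kepler's third law: a = (GM · T² / (4π²))^(1/3).
Substituting T = 133920 s and GM = 1.484e+17 m³/s²:
a = (1.484e+17 · (133920)² / (4π²))^(1/3) m
a ≈ 4.07e+08 m = 4.07 × 10^8 m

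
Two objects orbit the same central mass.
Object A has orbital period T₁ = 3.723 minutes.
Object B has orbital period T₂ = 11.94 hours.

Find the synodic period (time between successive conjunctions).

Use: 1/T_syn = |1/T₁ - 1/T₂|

Convert to SI: T₁ = 3.723 minutes = 223.38 s; T₂ = 11.94 hours = 42984 s.
T_syn = |T₁ · T₂ / (T₁ − T₂)|.
T_syn = |223.38 · 42984 / (223.38 − 42984)| s ≈ 224.5 s = 3.742 minutes.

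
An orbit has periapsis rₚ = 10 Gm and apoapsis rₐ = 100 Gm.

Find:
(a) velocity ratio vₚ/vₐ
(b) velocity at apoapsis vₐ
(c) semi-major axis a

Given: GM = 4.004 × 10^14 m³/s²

Convert to SI: rₚ = 10 Gm = 1e+10 m; rₐ = 100 Gm = 1e+11 m.
(a) Conservation of angular momentum (rₚvₚ = rₐvₐ) gives vₚ/vₐ = rₐ/rₚ = 1e+11/1e+10 ≈ 10
(b) With a = (rₚ + rₐ)/2 = 5.5e+10 m, vₐ = √(GM (2/rₐ − 1/a)) = √(4.004e+14 · (2/1e+11 − 1/5.5e+10)) m/s ≈ 26.98 m/s
(c) a = (rₚ + rₐ)/2 = (1e+10 + 1e+11)/2 ≈ 5.5e+10 m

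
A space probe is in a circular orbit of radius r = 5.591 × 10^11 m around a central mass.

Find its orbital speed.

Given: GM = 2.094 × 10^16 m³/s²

For a circular orbit, gravity supplies the centripetal force, so v = √(GM / r).
v = √(2.094e+16 / 5.591e+11) m/s ≈ 193.5 m/s = 193.5 m/s.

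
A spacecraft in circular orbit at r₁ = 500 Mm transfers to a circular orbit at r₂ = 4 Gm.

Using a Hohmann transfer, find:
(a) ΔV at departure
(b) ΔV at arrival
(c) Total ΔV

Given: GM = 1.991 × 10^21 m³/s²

Convert to SI: r₁ = 500 Mm = 5e+08 m; r₂ = 4 Gm = 4e+09 m.
Transfer semi-major axis: a_t = (r₁ + r₂)/2 = (5e+08 + 4e+09)/2 = 2.25e+09 m.
Circular speeds: v₁ = √(GM/r₁) = 1.99549e+06 m/s, v₂ = √(GM/r₂) = 705514 m/s.
Transfer speeds (vis-viva v² = GM(2/r − 1/a_t)): v₁ᵗ = 2.66066e+06 m/s, v₂ᵗ = 332582 m/s.
(a) ΔV₁ = |v₁ᵗ − v₁| ≈ 6.652e+05 m/s = 665.2 km/s.
(b) ΔV₂ = |v₂ − v₂ᵗ| ≈ 3.729e+05 m/s = 372.9 km/s.
(c) ΔV_total = ΔV₁ + ΔV₂ ≈ 1.038e+06 m/s = 1038 km/s.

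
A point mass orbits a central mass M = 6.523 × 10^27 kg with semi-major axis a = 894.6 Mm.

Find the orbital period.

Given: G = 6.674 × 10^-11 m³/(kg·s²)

Convert to SI: a = 894.6 Mm = 8.946e+08 m.
GM = G · M = 6.674e-11 · 6.523e+27 = 4.35345e+17 m³/s².
Kepler's third law: T = 2π √(a³ / GM).
Substituting a = 8.946e+08 m and GM = 4.35345e+17 m³/s²:
T = 2π √((8.946e+08)³ / 4.35345e+17) s
T ≈ 2.548e+05 s = 2.949 days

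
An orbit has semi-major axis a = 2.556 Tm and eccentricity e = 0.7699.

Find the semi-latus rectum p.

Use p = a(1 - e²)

Convert to SI: a = 2.556 Tm = 2.556e+12 m.
p = a (1 − e²).
p = 2.556e+12 · (1 − (0.7699)²) = 2.556e+12 · 0.407254 ≈ 1.041e+12 m = 1.041 Tm.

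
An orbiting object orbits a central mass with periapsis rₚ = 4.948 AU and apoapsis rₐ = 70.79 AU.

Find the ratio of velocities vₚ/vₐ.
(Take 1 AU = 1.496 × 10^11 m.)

Convert to SI: rₚ = 4.948 AU = 7.40221e+11 m; rₐ = 70.79 AU = 1.05902e+13 m.
Conservation of angular momentum gives rₚvₚ = rₐvₐ, so vₚ/vₐ = rₐ/rₚ.
vₚ/vₐ = 1.05902e+13 / 7.40221e+11 ≈ 14.31.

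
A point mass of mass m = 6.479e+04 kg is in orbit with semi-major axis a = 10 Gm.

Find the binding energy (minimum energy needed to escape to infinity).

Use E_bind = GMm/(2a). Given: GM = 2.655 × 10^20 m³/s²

Convert to SI: a = 10 Gm = 1e+10 m.
Total orbital energy is E = −GMm/(2a); binding energy is E_bind = −E = GMm/(2a).
E_bind = 2.655e+20 · 6.479e+04 / (2 · 1e+10) J ≈ 8.601e+14 J = 860.1 TJ.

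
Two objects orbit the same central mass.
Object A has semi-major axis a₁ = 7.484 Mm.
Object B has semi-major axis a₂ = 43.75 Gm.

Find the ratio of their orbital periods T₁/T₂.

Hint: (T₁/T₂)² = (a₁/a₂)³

Convert to SI: a₁ = 7.484 Mm = 7.484e+06 m; a₂ = 43.75 Gm = 4.375e+10 m.
From Kepler's third law, (T₁/T₂)² = (a₁/a₂)³, so T₁/T₂ = (a₁/a₂)^(3/2).
a₁/a₂ = 7.484e+06 / 4.375e+10 = 0.000171063.
T₁/T₂ = (0.000171063)^(3/2) ≈ 2.237e-06.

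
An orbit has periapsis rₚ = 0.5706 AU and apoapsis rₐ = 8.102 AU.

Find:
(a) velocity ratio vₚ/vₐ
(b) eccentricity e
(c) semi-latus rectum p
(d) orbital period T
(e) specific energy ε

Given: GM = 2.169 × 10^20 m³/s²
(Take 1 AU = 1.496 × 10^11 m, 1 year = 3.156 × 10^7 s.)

Convert to SI: rₚ = 0.5706 AU = 8.53618e+10 m; rₐ = 8.102 AU = 1.21206e+12 m.
(a) Conservation of angular momentum (rₚvₚ = rₐvₐ) gives vₚ/vₐ = rₐ/rₚ = 1.21206e+12/8.53618e+10 ≈ 14.2
(b) e = (rₐ − rₚ)/(rₐ + rₚ) = (1.21206e+12 − 8.53618e+10)/(1.21206e+12 + 8.53618e+10) ≈ 0.8684
(c) From a = (rₚ + rₐ)/2 = 6.4871e+11 m and e = (rₐ − rₚ)/(rₐ + rₚ) = 0.868413, p = a(1 − e²) = 6.4871e+11 · (1 − (0.868413)²) ≈ 1.595e+11 m
(d) With a = (rₚ + rₐ)/2 = 6.4871e+11 m, T = 2π √(a³/GM) = 2π √((6.4871e+11)³/2.169e+20) s ≈ 2.229e+08 s
(e) With a = (rₚ + rₐ)/2 = 6.4871e+11 m, ε = −GM/(2a) = −2.169e+20/(2 · 6.4871e+11) J/kg ≈ -1.672e+08 J/kg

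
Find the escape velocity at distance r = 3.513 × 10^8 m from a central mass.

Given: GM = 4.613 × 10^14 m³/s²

Escape velocity comes from setting total energy to zero: ½v² − GM/r = 0 ⇒ v_esc = √(2GM / r).
v_esc = √(2 · 4.613e+14 / 3.513e+08) m/s ≈ 1621 m/s = 1.621 km/s.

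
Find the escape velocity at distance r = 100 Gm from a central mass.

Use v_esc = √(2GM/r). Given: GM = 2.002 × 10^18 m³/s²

Convert to SI: r = 100 Gm = 1e+11 m.
Escape velocity comes from setting total energy to zero: ½v² − GM/r = 0 ⇒ v_esc = √(2GM / r).
v_esc = √(2 · 2.002e+18 / 1e+11) m/s ≈ 6328 m/s = 6.328 km/s.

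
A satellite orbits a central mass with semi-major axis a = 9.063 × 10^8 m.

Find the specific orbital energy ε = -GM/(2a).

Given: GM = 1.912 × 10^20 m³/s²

ε = −GM / (2a).
ε = −1.912e+20 / (2 · 9.063e+08) J/kg ≈ -1.055e+11 J/kg = -105.5 GJ/kg.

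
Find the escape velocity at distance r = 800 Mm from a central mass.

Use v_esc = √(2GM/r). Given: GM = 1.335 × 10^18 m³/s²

Convert to SI: r = 800 Mm = 8e+08 m.
Escape velocity comes from setting total energy to zero: ½v² − GM/r = 0 ⇒ v_esc = √(2GM / r).
v_esc = √(2 · 1.335e+18 / 8e+08) m/s ≈ 5.777e+04 m/s = 57.77 km/s.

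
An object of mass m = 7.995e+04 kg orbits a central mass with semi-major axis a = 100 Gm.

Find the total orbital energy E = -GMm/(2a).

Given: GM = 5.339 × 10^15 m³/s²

Convert to SI: a = 100 Gm = 1e+11 m.
E = −GMm / (2a).
E = −5.339e+15 · 7.995e+04 / (2 · 1e+11) J ≈ -2.134e+09 J = -2.134 GJ.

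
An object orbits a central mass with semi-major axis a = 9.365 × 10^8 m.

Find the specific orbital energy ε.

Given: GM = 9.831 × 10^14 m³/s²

ε = −GM / (2a).
ε = −9.831e+14 / (2 · 9.365e+08) J/kg ≈ -5.249e+05 J/kg = -524.9 kJ/kg.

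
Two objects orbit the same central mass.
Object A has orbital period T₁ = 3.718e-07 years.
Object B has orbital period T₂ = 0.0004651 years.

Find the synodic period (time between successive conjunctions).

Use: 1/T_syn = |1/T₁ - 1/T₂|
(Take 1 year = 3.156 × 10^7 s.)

Convert to SI: T₁ = 3.718e-07 years = 11.734 s; T₂ = 0.0004651 years = 14678.6 s.
T_syn = |T₁ · T₂ / (T₁ − T₂)|.
T_syn = |11.734 · 14678.6 / (11.734 − 14678.6)| s ≈ 11.74 s = 3.721e-07 years.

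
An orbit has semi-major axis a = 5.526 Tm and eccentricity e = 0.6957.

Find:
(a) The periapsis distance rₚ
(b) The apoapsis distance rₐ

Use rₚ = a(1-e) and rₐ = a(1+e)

Convert to SI: a = 5.526 Tm = 5.526e+12 m.
(a) rₚ = a(1 − e) = 5.526e+12 · (1 − 0.6957) = 5.526e+12 · 0.3043 ≈ 1.682e+12 m = 1.682 Tm.
(b) rₐ = a(1 + e) = 5.526e+12 · (1 + 0.6957) = 5.526e+12 · 1.6957 ≈ 9.37e+12 m = 9.37 Tm.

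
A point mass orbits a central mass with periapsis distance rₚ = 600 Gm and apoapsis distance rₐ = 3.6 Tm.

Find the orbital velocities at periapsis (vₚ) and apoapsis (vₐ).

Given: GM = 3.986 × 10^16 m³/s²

Convert to SI: rₚ = 600 Gm = 6e+11 m; rₐ = 3.6 Tm = 3.6e+12 m.
Use the vis-viva equation v² = GM(2/r − 1/a) with a = (rₚ + rₐ)/2 = (6e+11 + 3.6e+12)/2 = 2.1e+12 m.
vₚ = √(GM · (2/rₚ − 1/a)) = √(3.986e+16 · (2/6e+11 − 1/2.1e+12)) m/s ≈ 337.5 m/s = 337.5 m/s.
vₐ = √(GM · (2/rₐ − 1/a)) = √(3.986e+16 · (2/3.6e+12 − 1/2.1e+12)) m/s ≈ 56.24 m/s = 56.24 m/s.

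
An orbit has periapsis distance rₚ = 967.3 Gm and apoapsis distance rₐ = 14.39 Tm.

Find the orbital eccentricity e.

Convert to SI: rₚ = 967.3 Gm = 9.673e+11 m; rₐ = 14.39 Tm = 1.439e+13 m.
e = (rₐ − rₚ) / (rₐ + rₚ).
e = (1.439e+13 − 9.673e+11) / (1.439e+13 + 9.673e+11) = 1.34227e+13 / 1.53573e+13 ≈ 0.874.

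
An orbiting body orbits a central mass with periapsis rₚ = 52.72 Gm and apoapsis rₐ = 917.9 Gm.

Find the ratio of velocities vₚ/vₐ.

Convert to SI: rₚ = 52.72 Gm = 5.272e+10 m; rₐ = 917.9 Gm = 9.179e+11 m.
Conservation of angular momentum gives rₚvₚ = rₐvₐ, so vₚ/vₐ = rₐ/rₚ.
vₚ/vₐ = 9.179e+11 / 5.272e+10 ≈ 17.41.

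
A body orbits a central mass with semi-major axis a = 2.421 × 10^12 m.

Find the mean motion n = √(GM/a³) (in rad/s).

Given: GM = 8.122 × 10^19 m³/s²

n = √(GM / a³).
n = √(8.122e+19 / (2.421e+12)³) rad/s ≈ 2.392e-09 rad/s.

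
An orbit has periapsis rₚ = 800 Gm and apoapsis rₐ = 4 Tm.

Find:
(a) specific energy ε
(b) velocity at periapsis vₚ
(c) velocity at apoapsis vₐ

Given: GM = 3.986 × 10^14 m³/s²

Convert to SI: rₚ = 800 Gm = 8e+11 m; rₐ = 4 Tm = 4e+12 m.
(a) With a = (rₚ + rₐ)/2 = 2.4e+12 m, ε = −GM/(2a) = −3.986e+14/(2 · 2.4e+12) J/kg ≈ -83.04 J/kg
(b) With a = (rₚ + rₐ)/2 = 2.4e+12 m, vₚ = √(GM (2/rₚ − 1/a)) = √(3.986e+14 · (2/8e+11 − 1/2.4e+12)) m/s ≈ 28.82 m/s
(c) With a = (rₚ + rₐ)/2 = 2.4e+12 m, vₐ = √(GM (2/rₐ − 1/a)) = √(3.986e+14 · (2/4e+12 − 1/2.4e+12)) m/s ≈ 5.763 m/s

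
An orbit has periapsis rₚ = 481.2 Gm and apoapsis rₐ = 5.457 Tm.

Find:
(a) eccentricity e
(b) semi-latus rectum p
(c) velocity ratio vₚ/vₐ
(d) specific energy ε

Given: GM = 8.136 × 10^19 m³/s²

Convert to SI: rₚ = 481.2 Gm = 4.812e+11 m; rₐ = 5.457 Tm = 5.457e+12 m.
(a) e = (rₐ − rₚ)/(rₐ + rₚ) = (5.457e+12 − 4.812e+11)/(5.457e+12 + 4.812e+11) ≈ 0.8379
(b) From a = (rₚ + rₐ)/2 = 2.9691e+12 m and e = (rₐ − rₚ)/(rₐ + rₚ) = 0.837931, p = a(1 − e²) = 2.9691e+12 · (1 − (0.837931)²) ≈ 8.844e+11 m
(c) Conservation of angular momentum (rₚvₚ = rₐvₐ) gives vₚ/vₐ = rₐ/rₚ = 5.457e+12/4.812e+11 ≈ 11.34
(d) With a = (rₚ + rₐ)/2 = 2.9691e+12 m, ε = −GM/(2a) = −8.136e+19/(2 · 2.9691e+12) J/kg ≈ -1.37e+07 J/kg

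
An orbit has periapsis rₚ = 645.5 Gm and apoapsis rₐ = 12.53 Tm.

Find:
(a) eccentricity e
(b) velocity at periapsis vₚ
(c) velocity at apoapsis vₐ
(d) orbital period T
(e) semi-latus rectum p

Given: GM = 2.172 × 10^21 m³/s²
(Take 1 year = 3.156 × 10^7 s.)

Convert to SI: rₚ = 645.5 Gm = 6.455e+11 m; rₐ = 12.53 Tm = 1.253e+13 m.
(a) e = (rₐ − rₚ)/(rₐ + rₚ) = (1.253e+13 − 6.455e+11)/(1.253e+13 + 6.455e+11) ≈ 0.902
(b) With a = (rₚ + rₐ)/2 = 6.58775e+12 m, vₚ = √(GM (2/rₚ − 1/a)) = √(2.172e+21 · (2/6.455e+11 − 1/6.58775e+12)) m/s ≈ 8e+04 m/s
(c) With a = (rₚ + rₐ)/2 = 6.58775e+12 m, vₐ = √(GM (2/rₐ − 1/a)) = √(2.172e+21 · (2/1.253e+13 − 1/6.58775e+12)) m/s ≈ 4121 m/s
(d) With a = (rₚ + rₐ)/2 = 6.58775e+12 m, T = 2π √(a³/GM) = 2π √((6.58775e+12)³/2.172e+21) s ≈ 2.28e+09 s
(e) From a = (rₚ + rₐ)/2 = 6.58775e+12 m and e = (rₐ − rₚ)/(rₐ + rₚ) = 0.902015, p = a(1 − e²) = 6.58775e+12 · (1 − (0.902015)²) ≈ 1.228e+12 m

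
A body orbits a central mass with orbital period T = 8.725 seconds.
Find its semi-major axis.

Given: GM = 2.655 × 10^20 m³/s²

Invert Kepler's third law: a = (GM · T² / (4π²))^(1/3).
Substituting T = 8.725 s and GM = 2.655e+20 m³/s²:
a = (2.655e+20 · (8.725)² / (4π²))^(1/3) m
a ≈ 8e+06 m = 8 Mm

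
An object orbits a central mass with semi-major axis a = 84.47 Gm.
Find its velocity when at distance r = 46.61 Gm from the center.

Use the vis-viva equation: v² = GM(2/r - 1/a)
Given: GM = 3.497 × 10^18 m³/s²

Convert to SI: a = 84.47 Gm = 8.447e+10 m; r = 46.61 Gm = 4.661e+10 m.
Vis-viva: v = √(GM · (2/r − 1/a)).
2/r − 1/a = 2/4.661e+10 − 1/8.447e+10 = 3.10707e-11 m⁻¹.
v = √(3.497e+18 · 3.10707e-11) m/s ≈ 1.042e+04 m/s = 10.42 km/s.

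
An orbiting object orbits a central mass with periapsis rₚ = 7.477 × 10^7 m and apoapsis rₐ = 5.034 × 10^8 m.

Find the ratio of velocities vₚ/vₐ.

Conservation of angular momentum gives rₚvₚ = rₐvₐ, so vₚ/vₐ = rₐ/rₚ.
vₚ/vₐ = 5.034e+08 / 7.477e+07 ≈ 6.733.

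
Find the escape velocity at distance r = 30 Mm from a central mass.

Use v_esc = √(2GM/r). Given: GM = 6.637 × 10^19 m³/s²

Convert to SI: r = 30 Mm = 3e+07 m.
Escape velocity comes from setting total energy to zero: ½v² − GM/r = 0 ⇒ v_esc = √(2GM / r).
v_esc = √(2 · 6.637e+19 / 3e+07) m/s ≈ 2.103e+06 m/s = 2103 km/s.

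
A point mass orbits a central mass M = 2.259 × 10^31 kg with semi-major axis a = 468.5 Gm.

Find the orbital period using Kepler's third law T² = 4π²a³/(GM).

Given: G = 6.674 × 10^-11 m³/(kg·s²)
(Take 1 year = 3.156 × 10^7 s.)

Convert to SI: a = 468.5 Gm = 4.685e+11 m.
GM = G · M = 6.674e-11 · 2.259e+31 = 1.50766e+21 m³/s².
Kepler's third law: T = 2π √(a³ / GM).
Substituting a = 4.685e+11 m and GM = 1.50766e+21 m³/s²:
T = 2π √((4.685e+11)³ / 1.50766e+21) s
T ≈ 5.189e+07 s = 1.644 years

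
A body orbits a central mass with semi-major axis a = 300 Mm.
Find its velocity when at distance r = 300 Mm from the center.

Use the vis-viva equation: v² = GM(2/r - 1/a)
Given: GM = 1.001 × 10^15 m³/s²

Convert to SI: a = 300 Mm = 3e+08 m; r = 300 Mm = 3e+08 m.
Vis-viva: v = √(GM · (2/r − 1/a)).
2/r − 1/a = 2/3e+08 − 1/3e+08 = 3.33333e-09 m⁻¹.
v = √(1.001e+15 · 3.33333e-09) m/s ≈ 1827 m/s = 1.827 km/s.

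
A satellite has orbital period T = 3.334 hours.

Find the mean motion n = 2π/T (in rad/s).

Convert to SI: T = 3.334 hours = 12002.4 s.
n = 2π / T.
n = 2π / 12002.4 s ≈ 0.0005235 rad/s.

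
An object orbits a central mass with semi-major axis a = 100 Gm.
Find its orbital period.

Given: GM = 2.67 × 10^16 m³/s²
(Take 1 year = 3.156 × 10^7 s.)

Convert to SI: a = 100 Gm = 1e+11 m.
Kepler's third law: T = 2π √(a³ / GM).
Substituting a = 1e+11 m and GM = 2.67e+16 m³/s²:
T = 2π √((1e+11)³ / 2.67e+16) s
T ≈ 1.216e+09 s = 38.53 years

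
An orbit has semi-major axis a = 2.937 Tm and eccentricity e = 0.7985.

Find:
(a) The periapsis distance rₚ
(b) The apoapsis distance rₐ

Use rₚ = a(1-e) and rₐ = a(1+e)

Convert to SI: a = 2.937 Tm = 2.937e+12 m.
(a) rₚ = a(1 − e) = 2.937e+12 · (1 − 0.7985) = 2.937e+12 · 0.2015 ≈ 5.918e+11 m = 591.8 Gm.
(b) rₐ = a(1 + e) = 2.937e+12 · (1 + 0.7985) = 2.937e+12 · 1.7985 ≈ 5.282e+12 m = 5.282 Tm.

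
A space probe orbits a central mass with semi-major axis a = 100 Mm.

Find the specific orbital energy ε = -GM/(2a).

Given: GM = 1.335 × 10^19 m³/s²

Convert to SI: a = 100 Mm = 1e+08 m.
ε = −GM / (2a).
ε = −1.335e+19 / (2 · 1e+08) J/kg ≈ -6.675e+10 J/kg = -66.75 GJ/kg.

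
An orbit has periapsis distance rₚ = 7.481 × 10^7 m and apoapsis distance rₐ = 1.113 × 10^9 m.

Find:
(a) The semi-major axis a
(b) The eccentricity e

(a) a = (rₚ + rₐ) / 2 = (7.481e+07 + 1.113e+09) / 2 ≈ 5.939e+08 m = 5.939 × 10^8 m.
(b) e = (rₐ − rₚ) / (rₐ + rₚ) = (1.113e+09 − 7.481e+07) / (1.113e+09 + 7.481e+07) ≈ 0.874.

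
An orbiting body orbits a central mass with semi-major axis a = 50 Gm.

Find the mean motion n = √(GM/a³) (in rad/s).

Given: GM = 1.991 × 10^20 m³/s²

Convert to SI: a = 50 Gm = 5e+10 m.
n = √(GM / a³).
n = √(1.991e+20 / (5e+10)³) rad/s ≈ 1.262e-06 rad/s.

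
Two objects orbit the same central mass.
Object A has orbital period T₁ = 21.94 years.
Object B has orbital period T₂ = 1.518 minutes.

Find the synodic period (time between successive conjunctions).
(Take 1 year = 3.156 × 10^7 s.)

Convert to SI: T₁ = 21.94 years = 6.92426e+08 s; T₂ = 1.518 minutes = 91.08 s.
T_syn = |T₁ · T₂ / (T₁ − T₂)|.
T_syn = |6.92426e+08 · 91.08 / (6.92426e+08 − 91.08)| s ≈ 91.08 s = 1.518 minutes.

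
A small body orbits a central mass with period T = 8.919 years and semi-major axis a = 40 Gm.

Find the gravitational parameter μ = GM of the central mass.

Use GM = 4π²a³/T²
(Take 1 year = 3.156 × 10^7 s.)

Convert to SI: T = 8.919 years = 2.81484e+08 s; a = 40 Gm = 4e+10 m.
GM = 4π² · a³ / T².
GM = 4π² · (4e+10)³ / (2.81484e+08)² m³/s² ≈ 3.189e+16 m³/s² = 3.189 × 10^16 m³/s².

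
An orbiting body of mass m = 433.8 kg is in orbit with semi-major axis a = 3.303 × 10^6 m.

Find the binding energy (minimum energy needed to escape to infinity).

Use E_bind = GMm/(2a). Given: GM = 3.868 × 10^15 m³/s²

Total orbital energy is E = −GMm/(2a); binding energy is E_bind = −E = GMm/(2a).
E_bind = 3.868e+15 · 433.8 / (2 · 3.303e+06) J ≈ 2.54e+11 J = 254 GJ.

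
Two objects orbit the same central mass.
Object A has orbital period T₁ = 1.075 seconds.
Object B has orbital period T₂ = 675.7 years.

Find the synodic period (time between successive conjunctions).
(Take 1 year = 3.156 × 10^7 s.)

Convert to SI: T₂ = 675.7 years = 2.13251e+10 s.
T_syn = |T₁ · T₂ / (T₁ − T₂)|.
T_syn = |1.075 · 2.13251e+10 / (1.075 − 2.13251e+10)| s ≈ 1.075 s = 1.075 seconds.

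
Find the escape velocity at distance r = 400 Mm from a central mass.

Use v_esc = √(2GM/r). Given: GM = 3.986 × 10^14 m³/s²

Convert to SI: r = 400 Mm = 4e+08 m.
Escape velocity comes from setting total energy to zero: ½v² − GM/r = 0 ⇒ v_esc = √(2GM / r).
v_esc = √(2 · 3.986e+14 / 4e+08) m/s ≈ 1412 m/s = 1.412 km/s.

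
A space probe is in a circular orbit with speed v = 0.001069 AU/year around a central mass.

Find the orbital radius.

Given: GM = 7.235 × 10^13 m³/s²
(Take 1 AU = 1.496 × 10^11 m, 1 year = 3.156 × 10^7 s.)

Convert to SI: v = 0.001069 AU/year = 5.06725 m/s.
For a circular orbit, v² = GM / r, so r = GM / v².
r = 7.235e+13 / (5.06725)² m ≈ 2.818e+12 m = 18.83 AU.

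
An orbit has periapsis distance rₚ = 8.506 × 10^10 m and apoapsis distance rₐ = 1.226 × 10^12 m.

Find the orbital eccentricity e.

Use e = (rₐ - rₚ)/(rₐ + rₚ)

e = (rₐ − rₚ) / (rₐ + rₚ).
e = (1.226e+12 − 8.506e+10) / (1.226e+12 + 8.506e+10) = 1.14094e+12 / 1.31106e+12 ≈ 0.8702.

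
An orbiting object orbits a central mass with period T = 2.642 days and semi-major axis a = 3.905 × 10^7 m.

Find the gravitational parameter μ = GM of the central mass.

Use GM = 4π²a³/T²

Convert to SI: T = 2.642 days = 228269 s.
GM = 4π² · a³ / T².
GM = 4π² · (3.905e+07)³ / (228269)² m³/s² ≈ 4.512e+13 m³/s² = 4.512 × 10^13 m³/s².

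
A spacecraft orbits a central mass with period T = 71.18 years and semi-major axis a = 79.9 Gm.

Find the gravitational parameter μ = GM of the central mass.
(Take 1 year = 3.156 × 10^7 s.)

Convert to SI: T = 71.18 years = 2.24644e+09 s; a = 79.9 Gm = 7.99e+10 m.
GM = 4π² · a³ / T².
GM = 4π² · (7.99e+10)³ / (2.24644e+09)² m³/s² ≈ 3.99e+15 m³/s² = 3.99 × 10^15 m³/s².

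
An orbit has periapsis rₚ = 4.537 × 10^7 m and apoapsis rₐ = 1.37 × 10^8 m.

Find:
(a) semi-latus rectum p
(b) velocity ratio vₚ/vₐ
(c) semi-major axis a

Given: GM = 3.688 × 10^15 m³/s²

(a) From a = (rₚ + rₐ)/2 = 9.1185e+07 m and e = (rₐ − rₚ)/(rₐ + rₚ) = 0.50244, p = a(1 − e²) = 9.1185e+07 · (1 − (0.50244)²) ≈ 6.817e+07 m
(b) Conservation of angular momentum (rₚvₚ = rₐvₐ) gives vₚ/vₐ = rₐ/rₚ = 1.37e+08/4.537e+07 ≈ 3.02
(c) a = (rₚ + rₐ)/2 = (4.537e+07 + 1.37e+08)/2 ≈ 9.118e+07 m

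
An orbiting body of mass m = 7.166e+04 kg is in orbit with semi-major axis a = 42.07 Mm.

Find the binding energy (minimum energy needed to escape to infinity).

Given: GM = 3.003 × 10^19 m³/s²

Convert to SI: a = 42.07 Mm = 4.207e+07 m.
Total orbital energy is E = −GMm/(2a); binding energy is E_bind = −E = GMm/(2a).
E_bind = 3.003e+19 · 7.166e+04 / (2 · 4.207e+07) J ≈ 2.558e+16 J = 25.58 PJ.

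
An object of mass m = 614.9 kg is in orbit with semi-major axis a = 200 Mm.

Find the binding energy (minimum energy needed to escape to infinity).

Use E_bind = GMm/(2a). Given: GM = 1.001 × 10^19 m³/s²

Convert to SI: a = 200 Mm = 2e+08 m.
Total orbital energy is E = −GMm/(2a); binding energy is E_bind = −E = GMm/(2a).
E_bind = 1.001e+19 · 614.9 / (2 · 2e+08) J ≈ 1.539e+13 J = 15.39 TJ.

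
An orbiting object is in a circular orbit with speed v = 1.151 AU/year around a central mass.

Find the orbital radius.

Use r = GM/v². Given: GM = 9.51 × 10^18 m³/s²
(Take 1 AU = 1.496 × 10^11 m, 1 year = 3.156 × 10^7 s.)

Convert to SI: v = 1.151 AU/year = 5455.94 m/s.
For a circular orbit, v² = GM / r, so r = GM / v².
r = 9.51e+18 / (5455.94)² m ≈ 3.195e+11 m = 2.136 AU.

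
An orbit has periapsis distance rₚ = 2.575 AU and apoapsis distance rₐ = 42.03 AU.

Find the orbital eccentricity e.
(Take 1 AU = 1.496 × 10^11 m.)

Convert to SI: rₚ = 2.575 AU = 3.8522e+11 m; rₐ = 42.03 AU = 6.28769e+12 m.
e = (rₐ − rₚ) / (rₐ + rₚ).
e = (6.28769e+12 − 3.8522e+11) / (6.28769e+12 + 3.8522e+11) = 5.90247e+12 / 6.67291e+12 ≈ 0.8845.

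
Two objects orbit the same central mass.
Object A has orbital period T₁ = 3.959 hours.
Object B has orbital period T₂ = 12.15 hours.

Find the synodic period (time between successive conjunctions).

Convert to SI: T₁ = 3.959 hours = 14252.4 s; T₂ = 12.15 hours = 43740 s.
T_syn = |T₁ · T₂ / (T₁ − T₂)|.
T_syn = |14252.4 · 43740 / (14252.4 − 43740)| s ≈ 2.114e+04 s = 5.873 hours.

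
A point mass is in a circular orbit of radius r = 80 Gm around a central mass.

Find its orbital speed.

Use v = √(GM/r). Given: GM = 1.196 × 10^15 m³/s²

Convert to SI: r = 80 Gm = 8e+10 m.
For a circular orbit, gravity supplies the centripetal force, so v = √(GM / r).
v = √(1.196e+15 / 8e+10) m/s ≈ 122.3 m/s = 122.3 m/s.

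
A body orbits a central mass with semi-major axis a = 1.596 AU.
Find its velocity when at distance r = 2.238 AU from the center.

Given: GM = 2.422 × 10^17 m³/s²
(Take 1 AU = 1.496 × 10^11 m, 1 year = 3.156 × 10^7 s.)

Convert to SI: a = 1.596 AU = 2.38762e+11 m; r = 2.238 AU = 3.34805e+11 m.
Vis-viva: v = √(GM · (2/r − 1/a)).
2/r − 1/a = 2/3.34805e+11 − 1/2.38762e+11 = 1.78535e-12 m⁻¹.
v = √(2.422e+17 · 1.78535e-12) m/s ≈ 657.6 m/s = 0.1387 AU/year.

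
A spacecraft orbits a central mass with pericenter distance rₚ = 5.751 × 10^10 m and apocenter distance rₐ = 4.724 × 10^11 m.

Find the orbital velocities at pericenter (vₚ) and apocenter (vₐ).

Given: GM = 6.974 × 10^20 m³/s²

Use the vis-viva equation v² = GM(2/r − 1/a) with a = (rₚ + rₐ)/2 = (5.751e+10 + 4.724e+11)/2 = 2.64955e+11 m.
vₚ = √(GM · (2/rₚ − 1/a)) = √(6.974e+20 · (2/5.751e+10 − 1/2.64955e+11)) m/s ≈ 1.47e+05 m/s = 147 km/s.
vₐ = √(GM · (2/rₐ − 1/a)) = √(6.974e+20 · (2/4.724e+11 − 1/2.64955e+11)) m/s ≈ 1.79e+04 m/s = 17.9 km/s.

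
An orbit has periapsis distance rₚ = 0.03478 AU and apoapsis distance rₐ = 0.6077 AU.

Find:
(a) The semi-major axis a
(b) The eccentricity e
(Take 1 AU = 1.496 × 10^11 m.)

Convert to SI: rₚ = 0.03478 AU = 5.20309e+09 m; rₐ = 0.6077 AU = 9.09119e+10 m.
(a) a = (rₚ + rₐ) / 2 = (5.20309e+09 + 9.09119e+10) / 2 ≈ 4.806e+10 m = 0.3212 AU.
(b) e = (rₐ − rₚ) / (rₐ + rₚ) = (9.09119e+10 − 5.20309e+09) / (9.09119e+10 + 5.20309e+09) ≈ 0.8917.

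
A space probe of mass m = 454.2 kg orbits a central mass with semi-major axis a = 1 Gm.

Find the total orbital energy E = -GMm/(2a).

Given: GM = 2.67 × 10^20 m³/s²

Convert to SI: a = 1 Gm = 1e+09 m.
E = −GMm / (2a).
E = −2.67e+20 · 454.2 / (2 · 1e+09) J ≈ -6.064e+13 J = -60.64 TJ.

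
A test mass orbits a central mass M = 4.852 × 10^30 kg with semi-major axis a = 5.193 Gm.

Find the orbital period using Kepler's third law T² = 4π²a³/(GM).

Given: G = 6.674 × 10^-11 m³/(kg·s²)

Convert to SI: a = 5.193 Gm = 5.193e+09 m.
GM = G · M = 6.674e-11 · 4.852e+30 = 3.23822e+20 m³/s².
Kepler's third law: T = 2π √(a³ / GM).
Substituting a = 5.193e+09 m and GM = 3.23822e+20 m³/s²:
T = 2π √((5.193e+09)³ / 3.23822e+20) s
T ≈ 1.307e+05 s = 1.512 days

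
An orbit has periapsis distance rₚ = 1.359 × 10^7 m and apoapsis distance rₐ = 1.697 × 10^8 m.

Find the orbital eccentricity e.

e = (rₐ − rₚ) / (rₐ + rₚ).
e = (1.697e+08 − 1.359e+07) / (1.697e+08 + 1.359e+07) = 1.5611e+08 / 1.8329e+08 ≈ 0.8517.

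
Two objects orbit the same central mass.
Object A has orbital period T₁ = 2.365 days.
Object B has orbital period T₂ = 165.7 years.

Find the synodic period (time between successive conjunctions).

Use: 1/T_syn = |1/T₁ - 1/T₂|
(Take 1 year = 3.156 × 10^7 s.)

Convert to SI: T₁ = 2.365 days = 204336 s; T₂ = 165.7 years = 5.22949e+09 s.
T_syn = |T₁ · T₂ / (T₁ − T₂)|.
T_syn = |204336 · 5.22949e+09 / (204336 − 5.22949e+09)| s ≈ 2.043e+05 s = 2.365 days.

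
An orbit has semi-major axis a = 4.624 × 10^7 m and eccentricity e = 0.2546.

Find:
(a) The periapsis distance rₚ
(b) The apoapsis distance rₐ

(a) rₚ = a(1 − e) = 4.624e+07 · (1 − 0.2546) = 4.624e+07 · 0.7454 ≈ 3.447e+07 m = 3.447 × 10^7 m.
(b) rₐ = a(1 + e) = 4.624e+07 · (1 + 0.2546) = 4.624e+07 · 1.2546 ≈ 5.801e+07 m = 5.801 × 10^7 m.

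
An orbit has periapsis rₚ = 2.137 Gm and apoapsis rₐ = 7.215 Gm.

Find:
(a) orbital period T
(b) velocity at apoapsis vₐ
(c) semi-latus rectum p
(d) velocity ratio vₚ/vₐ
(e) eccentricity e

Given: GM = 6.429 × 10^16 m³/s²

Convert to SI: rₚ = 2.137 Gm = 2.137e+09 m; rₐ = 7.215 Gm = 7.215e+09 m.
(a) With a = (rₚ + rₐ)/2 = 4.676e+09 m, T = 2π √(a³/GM) = 2π √((4.676e+09)³/6.429e+16) s ≈ 7.924e+06 s
(b) With a = (rₚ + rₐ)/2 = 4.676e+09 m, vₐ = √(GM (2/rₐ − 1/a)) = √(6.429e+16 · (2/7.215e+09 − 1/4.676e+09)) m/s ≈ 2018 m/s
(c) From a = (rₚ + rₐ)/2 = 4.676e+09 m and e = (rₐ − rₚ)/(rₐ + rₚ) = 0.542985, p = a(1 − e²) = 4.676e+09 · (1 − (0.542985)²) ≈ 3.297e+09 m
(d) Conservation of angular momentum (rₚvₚ = rₐvₐ) gives vₚ/vₐ = rₐ/rₚ = 7.215e+09/2.137e+09 ≈ 3.376
(e) e = (rₐ − rₚ)/(rₐ + rₚ) = (7.215e+09 − 2.137e+09)/(7.215e+09 + 2.137e+09) ≈ 0.543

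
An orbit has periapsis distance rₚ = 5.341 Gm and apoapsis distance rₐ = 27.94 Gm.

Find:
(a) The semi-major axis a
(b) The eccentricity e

Convert to SI: rₚ = 5.341 Gm = 5.341e+09 m; rₐ = 27.94 Gm = 2.794e+10 m.
(a) a = (rₚ + rₐ) / 2 = (5.341e+09 + 2.794e+10) / 2 ≈ 1.664e+10 m = 16.64 Gm.
(b) e = (rₐ − rₚ) / (rₐ + rₚ) = (2.794e+10 − 5.341e+09) / (2.794e+10 + 5.341e+09) ≈ 0.679.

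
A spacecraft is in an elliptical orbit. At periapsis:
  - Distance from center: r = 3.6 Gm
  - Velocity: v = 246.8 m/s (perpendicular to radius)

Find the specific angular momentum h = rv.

Convert to SI: r = 3.6 Gm = 3.6e+09 m.
With v perpendicular to r, h = r · v.
h = 3.6e+09 · 246.8 m²/s ≈ 8.885e+11 m²/s.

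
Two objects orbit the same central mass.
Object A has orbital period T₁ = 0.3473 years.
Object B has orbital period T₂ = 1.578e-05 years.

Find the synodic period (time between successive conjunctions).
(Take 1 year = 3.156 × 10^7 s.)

Convert to SI: T₁ = 0.3473 years = 1.09608e+07 s; T₂ = 1.578e-05 years = 498.017 s.
T_syn = |T₁ · T₂ / (T₁ − T₂)|.
T_syn = |1.09608e+07 · 498.017 / (1.09608e+07 − 498.017)| s ≈ 498 s = 1.578e-05 years.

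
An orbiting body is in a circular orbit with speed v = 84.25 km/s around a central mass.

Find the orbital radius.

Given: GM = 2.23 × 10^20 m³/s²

Convert to SI: v = 84.25 km/s = 84250 m/s.
For a circular orbit, v² = GM / r, so r = GM / v².
r = 2.23e+20 / (84250)² m ≈ 3.142e+10 m = 31.42 Gm.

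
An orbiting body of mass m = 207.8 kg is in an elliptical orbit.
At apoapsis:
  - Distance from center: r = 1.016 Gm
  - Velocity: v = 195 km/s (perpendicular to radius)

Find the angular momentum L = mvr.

Convert to SI: r = 1.016 Gm = 1.016e+09 m; v = 195 km/s = 195000 m/s.
Since v is perpendicular to r, L = m · v · r.
L = 207.8 · 195000 · 1.016e+09 kg·m²/s ≈ 4.117e+16 kg·m²/s.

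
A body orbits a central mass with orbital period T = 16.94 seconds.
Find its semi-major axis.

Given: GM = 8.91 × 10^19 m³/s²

Invert Kepler's third law: a = (GM · T² / (4π²))^(1/3).
Substituting T = 16.94 s and GM = 8.91e+19 m³/s²:
a = (8.91e+19 · (16.94)² / (4π²))^(1/3) m
a ≈ 8.652e+06 m = 8.652 Mm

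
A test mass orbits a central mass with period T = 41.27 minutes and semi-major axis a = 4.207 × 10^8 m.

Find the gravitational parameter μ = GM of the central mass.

Convert to SI: T = 41.27 minutes = 2476.2 s.
GM = 4π² · a³ / T².
GM = 4π² · (4.207e+08)³ / (2476.2)² m³/s² ≈ 4.794e+20 m³/s² = 4.794 × 10^20 m³/s².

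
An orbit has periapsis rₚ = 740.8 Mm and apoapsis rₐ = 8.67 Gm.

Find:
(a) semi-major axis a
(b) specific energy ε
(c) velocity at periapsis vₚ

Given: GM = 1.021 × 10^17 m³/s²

Convert to SI: rₚ = 740.8 Mm = 7.408e+08 m; rₐ = 8.67 Gm = 8.67e+09 m.
(a) a = (rₚ + rₐ)/2 = (7.408e+08 + 8.67e+09)/2 ≈ 4.705e+09 m
(b) With a = (rₚ + rₐ)/2 = 4.7054e+09 m, ε = −GM/(2a) = −1.021e+17/(2 · 4.7054e+09) J/kg ≈ -1.085e+07 J/kg
(c) With a = (rₚ + rₐ)/2 = 4.7054e+09 m, vₚ = √(GM (2/rₚ − 1/a)) = √(1.021e+17 · (2/7.408e+08 − 1/4.7054e+09)) m/s ≈ 1.594e+04 m/s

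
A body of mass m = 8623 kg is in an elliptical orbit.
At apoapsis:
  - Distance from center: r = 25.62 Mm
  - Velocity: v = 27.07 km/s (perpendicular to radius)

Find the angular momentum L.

Convert to SI: r = 25.62 Mm = 2.562e+07 m; v = 27.07 km/s = 27070 m/s.
Since v is perpendicular to r, L = m · v · r.
L = 8623 · 27070 · 2.562e+07 kg·m²/s ≈ 5.98e+15 kg·m²/s.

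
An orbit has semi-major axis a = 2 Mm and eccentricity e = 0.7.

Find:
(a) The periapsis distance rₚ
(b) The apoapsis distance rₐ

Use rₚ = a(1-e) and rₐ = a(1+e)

Convert to SI: a = 2 Mm = 2e+06 m.
(a) rₚ = a(1 − e) = 2e+06 · (1 − 0.7) = 2e+06 · 0.3 ≈ 6e+05 m = 600 km.
(b) rₐ = a(1 + e) = 2e+06 · (1 + 0.7) = 2e+06 · 1.7 ≈ 3.4e+06 m = 3.4 Mm.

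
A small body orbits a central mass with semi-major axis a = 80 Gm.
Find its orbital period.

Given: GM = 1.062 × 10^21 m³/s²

Convert to SI: a = 80 Gm = 8e+10 m.
Kepler's third law: T = 2π √(a³ / GM).
Substituting a = 8e+10 m and GM = 1.062e+21 m³/s²:
T = 2π √((8e+10)³ / 1.062e+21) s
T ≈ 4.363e+06 s = 50.49 days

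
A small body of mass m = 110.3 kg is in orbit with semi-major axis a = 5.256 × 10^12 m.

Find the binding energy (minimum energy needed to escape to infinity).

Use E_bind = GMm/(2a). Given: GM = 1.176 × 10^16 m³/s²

Total orbital energy is E = −GMm/(2a); binding energy is E_bind = −E = GMm/(2a).
E_bind = 1.176e+16 · 110.3 / (2 · 5.256e+12) J ≈ 1.234e+05 J = 123.4 kJ.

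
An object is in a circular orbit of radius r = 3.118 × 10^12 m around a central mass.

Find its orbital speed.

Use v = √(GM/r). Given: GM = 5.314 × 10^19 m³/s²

For a circular orbit, gravity supplies the centripetal force, so v = √(GM / r).
v = √(5.314e+19 / 3.118e+12) m/s ≈ 4128 m/s = 4.128 km/s.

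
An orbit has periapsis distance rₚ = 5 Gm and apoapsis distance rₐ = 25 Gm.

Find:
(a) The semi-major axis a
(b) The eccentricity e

Convert to SI: rₚ = 5 Gm = 5e+09 m; rₐ = 25 Gm = 2.5e+10 m.
(a) a = (rₚ + rₐ) / 2 = (5e+09 + 2.5e+10) / 2 ≈ 1.5e+10 m = 15 Gm.
(b) e = (rₐ − rₚ) / (rₐ + rₚ) = (2.5e+10 − 5e+09) / (2.5e+10 + 5e+09) ≈ 0.6667.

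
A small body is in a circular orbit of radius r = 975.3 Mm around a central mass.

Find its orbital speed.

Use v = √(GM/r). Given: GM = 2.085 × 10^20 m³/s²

Convert to SI: r = 975.3 Mm = 9.753e+08 m.
For a circular orbit, gravity supplies the centripetal force, so v = √(GM / r).
v = √(2.085e+20 / 9.753e+08) m/s ≈ 4.624e+05 m/s = 462.4 km/s.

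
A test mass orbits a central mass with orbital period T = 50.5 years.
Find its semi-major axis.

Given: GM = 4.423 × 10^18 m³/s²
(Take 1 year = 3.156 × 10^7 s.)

Convert to SI: T = 50.5 years = 1.59378e+09 s.
Invert Kepler's third law: a = (GM · T² / (4π²))^(1/3).
Substituting T = 1.59378e+09 s and GM = 4.423e+18 m³/s²:
a = (4.423e+18 · (1.59378e+09)² / (4π²))^(1/3) m
a ≈ 6.578e+11 m = 657.8 Gm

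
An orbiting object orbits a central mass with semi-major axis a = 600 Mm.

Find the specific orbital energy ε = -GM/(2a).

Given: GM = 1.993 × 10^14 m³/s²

Convert to SI: a = 600 Mm = 6e+08 m.
ε = −GM / (2a).
ε = −1.993e+14 / (2 · 6e+08) J/kg ≈ -1.661e+05 J/kg = -166.1 kJ/kg.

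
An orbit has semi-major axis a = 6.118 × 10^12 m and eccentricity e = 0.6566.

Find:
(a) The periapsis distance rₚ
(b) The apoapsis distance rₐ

(a) rₚ = a(1 − e) = 6.118e+12 · (1 − 0.6566) = 6.118e+12 · 0.3434 ≈ 2.101e+12 m = 2.101 × 10^12 m.
(b) rₐ = a(1 + e) = 6.118e+12 · (1 + 0.6566) = 6.118e+12 · 1.6566 ≈ 1.014e+13 m = 1.014 × 10^13 m.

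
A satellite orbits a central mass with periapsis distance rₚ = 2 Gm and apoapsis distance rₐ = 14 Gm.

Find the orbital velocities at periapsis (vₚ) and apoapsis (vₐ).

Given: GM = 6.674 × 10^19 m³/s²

Convert to SI: rₚ = 2 Gm = 2e+09 m; rₐ = 14 Gm = 1.4e+10 m.
Use the vis-viva equation v² = GM(2/r − 1/a) with a = (rₚ + rₐ)/2 = (2e+09 + 1.4e+10)/2 = 8e+09 m.
vₚ = √(GM · (2/rₚ − 1/a)) = √(6.674e+19 · (2/2e+09 − 1/8e+09)) m/s ≈ 2.417e+05 m/s = 241.7 km/s.
vₐ = √(GM · (2/rₐ − 1/a)) = √(6.674e+19 · (2/1.4e+10 − 1/8e+09)) m/s ≈ 3.452e+04 m/s = 34.52 km/s.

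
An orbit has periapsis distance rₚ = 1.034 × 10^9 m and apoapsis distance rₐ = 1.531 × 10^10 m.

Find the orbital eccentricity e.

e = (rₐ − rₚ) / (rₐ + rₚ).
e = (1.531e+10 − 1.034e+09) / (1.531e+10 + 1.034e+09) = 1.4276e+10 / 1.6344e+10 ≈ 0.8735.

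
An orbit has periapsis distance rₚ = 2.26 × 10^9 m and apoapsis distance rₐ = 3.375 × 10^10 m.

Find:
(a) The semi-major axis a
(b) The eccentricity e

(a) a = (rₚ + rₐ) / 2 = (2.26e+09 + 3.375e+10) / 2 ≈ 1.8e+10 m = 1.8 × 10^10 m.
(b) e = (rₐ − rₚ) / (rₐ + rₚ) = (3.375e+10 − 2.26e+09) / (3.375e+10 + 2.26e+09) ≈ 0.8745.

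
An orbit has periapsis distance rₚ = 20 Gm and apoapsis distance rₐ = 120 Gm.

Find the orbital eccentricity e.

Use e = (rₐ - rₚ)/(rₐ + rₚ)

Convert to SI: rₚ = 20 Gm = 2e+10 m; rₐ = 120 Gm = 1.2e+11 m.
e = (rₐ − rₚ) / (rₐ + rₚ).
e = (1.2e+11 − 2e+10) / (1.2e+11 + 2e+10) = 1e+11 / 1.4e+11 ≈ 0.7143.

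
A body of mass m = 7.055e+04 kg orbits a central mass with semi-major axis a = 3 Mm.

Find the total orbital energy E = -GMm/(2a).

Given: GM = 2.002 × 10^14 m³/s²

Convert to SI: a = 3 Mm = 3e+06 m.
E = −GMm / (2a).
E = −2.002e+14 · 7.055e+04 / (2 · 3e+06) J ≈ -2.354e+12 J = -2.354 TJ.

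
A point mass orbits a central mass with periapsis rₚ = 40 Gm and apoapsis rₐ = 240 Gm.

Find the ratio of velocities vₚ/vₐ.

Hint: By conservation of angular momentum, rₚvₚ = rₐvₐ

Convert to SI: rₚ = 40 Gm = 4e+10 m; rₐ = 240 Gm = 2.4e+11 m.
Conservation of angular momentum gives rₚvₚ = rₐvₐ, so vₚ/vₐ = rₐ/rₚ.
vₚ/vₐ = 2.4e+11 / 4e+10 ≈ 6.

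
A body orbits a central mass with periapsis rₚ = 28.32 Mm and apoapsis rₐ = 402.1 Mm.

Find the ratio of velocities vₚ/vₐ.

Convert to SI: rₚ = 28.32 Mm = 2.832e+07 m; rₐ = 402.1 Mm = 4.021e+08 m.
Conservation of angular momentum gives rₚvₚ = rₐvₐ, so vₚ/vₐ = rₐ/rₚ.
vₚ/vₐ = 4.021e+08 / 2.832e+07 ≈ 14.2.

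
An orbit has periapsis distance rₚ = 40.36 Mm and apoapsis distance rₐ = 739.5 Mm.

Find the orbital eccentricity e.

Convert to SI: rₚ = 40.36 Mm = 4.036e+07 m; rₐ = 739.5 Mm = 7.395e+08 m.
e = (rₐ − rₚ) / (rₐ + rₚ).
e = (7.395e+08 − 4.036e+07) / (7.395e+08 + 4.036e+07) = 6.9914e+08 / 7.7986e+08 ≈ 0.8965.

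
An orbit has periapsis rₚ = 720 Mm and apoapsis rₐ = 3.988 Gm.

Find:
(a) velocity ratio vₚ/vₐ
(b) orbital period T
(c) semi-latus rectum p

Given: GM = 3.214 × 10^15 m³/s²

Convert to SI: rₚ = 720 Mm = 7.2e+08 m; rₐ = 3.988 Gm = 3.988e+09 m.
(a) Conservation of angular momentum (rₚvₚ = rₐvₐ) gives vₚ/vₐ = rₐ/rₚ = 3.988e+09/7.2e+08 ≈ 5.539
(b) With a = (rₚ + rₐ)/2 = 2.354e+09 m, T = 2π √(a³/GM) = 2π √((2.354e+09)³/3.214e+15) s ≈ 1.266e+07 s
(c) From a = (rₚ + rₐ)/2 = 2.354e+09 m and e = (rₐ − rₚ)/(rₐ + rₚ) = 0.694138, p = a(1 − e²) = 2.354e+09 · (1 − (0.694138)²) ≈ 1.22e+09 m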